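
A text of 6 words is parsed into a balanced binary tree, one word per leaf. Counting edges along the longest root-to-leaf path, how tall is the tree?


In a balanced binary tree with n leaves the deepest leaf is ceil(log2(n)) edges below the root.
log2(6) = 2.5850
ceil(2.5850) = 3
height (edges) = 3

3


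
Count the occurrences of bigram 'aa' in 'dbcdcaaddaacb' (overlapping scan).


Scanning 'dbcdcaaddaacb' for bigram 'aa':
  Position 0: 'db' -> no
  Position 1: 'bc' -> no
  Position 2: 'cd' -> no
  Position 3: 'dc' -> no
  Position 4: 'ca' -> no
  Position 5: 'aa' -> MATCH
  Position 6: 'ad' -> no
  Position 7: 'dd' -> no
  Position 8: 'da' -> no
  Position 9: 'aa' -> MATCH
  Position 10: 'ac' -> no
  Position 11: 'cb' -> no
Total matches: 2

2


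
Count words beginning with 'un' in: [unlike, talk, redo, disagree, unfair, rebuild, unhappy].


Checking each word for prefix 'un':
  'unlike' -> YES, starts with 'un' (count: 1)
  'talk' -> no (count: 1)
  'redo' -> no (count: 1)
  'disagree' -> no (count: 1)
  'unfair' -> YES, starts with 'un' (count: 2)
  'rebuild' -> no (count: 2)
  'unhappy' -> YES, starts with 'un' (count: 3)
Total with prefix 'un': 3

3


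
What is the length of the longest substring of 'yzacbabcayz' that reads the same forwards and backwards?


Scanning 'yzacbabcayz' for palindromic substrings.
Substring at positions 2-8: 'acbabca'.
Check: reverse('acbabca') = 'acbabca' -> palindrome confirmed.
Neighbouring characters ('z' / 'y') break symmetry, so it cannot extend further.
No longer palindromic substring exists; longest length = 7

7


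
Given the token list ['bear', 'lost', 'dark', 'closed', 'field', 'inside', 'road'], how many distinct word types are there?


Listing all tokens and tracking unique types:
  Token 1: 'bear' -> NEW (unique so far: 1)
  Token 2: 'lost' -> NEW (unique so far: 2)
  Token 3: 'dark' -> NEW (unique so far: 3)
  Token 4: 'closed' -> NEW (unique so far: 4)
  Token 5: 'field' -> NEW (unique so far: 5)
  Token 6: 'inside' -> NEW (unique so far: 6)
  Token 7: 'road' -> NEW (unique so far: 7)
Unique types: ('bear', 'closed', 'dark', 'field', 'inside', 'lost', 'road')
Vocabulary size: 7

7


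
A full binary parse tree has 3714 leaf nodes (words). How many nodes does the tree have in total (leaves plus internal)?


Leaf nodes (terminals): 3714
Internal nodes = n - 1 = 3714 - 1 = 3713
Total = leaves + internal = 3714 + 3713 = 7427

7427


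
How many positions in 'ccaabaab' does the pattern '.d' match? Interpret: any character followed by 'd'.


Pattern: .d means any character followed by 'd'.
Scanning 'ccaabaab' position-by-position:
  Pos 0: window 'cc' -> no
  Pos 1: window 'ca' -> no
  Pos 2: window 'aa' -> no
  Pos 3: window 'ab' -> no
  Pos 4: window 'ba' -> no
  Pos 5: window 'aa' -> no
  Pos 6: window 'ab' -> no
  Pos 7: window 'b' -> no
Total matches: 0

0


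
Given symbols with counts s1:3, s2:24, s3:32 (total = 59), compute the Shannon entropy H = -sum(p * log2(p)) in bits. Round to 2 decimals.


Computing entropy H = -sum(p_i * log2(p_i)):
  s1: p = 3/59 = 0.0508, -p*log2(p) = 0.2185
  s2: p = 24/59 = 0.4068, -p*log2(p) = 0.5279
  s3: p = 32/59 = 0.5424, -p*log2(p) = 0.4787
H = sum of terms = 1.2251
Rounded to 2 decimals: 1.23

1.23


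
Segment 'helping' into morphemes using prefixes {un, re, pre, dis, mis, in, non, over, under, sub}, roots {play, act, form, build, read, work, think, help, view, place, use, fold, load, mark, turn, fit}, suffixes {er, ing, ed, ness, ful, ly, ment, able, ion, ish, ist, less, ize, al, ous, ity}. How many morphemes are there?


Segmenting 'helping' against the inventory:
  'help' -> root (morpheme 1)
  'ing' -> suffix (morpheme 2)
Total morphemes: 2

2


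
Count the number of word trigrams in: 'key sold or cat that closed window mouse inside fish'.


Word trigrams from [10] words:
  Trigram 1: (key sold or)
  Trigram 2: (sold or cat)
  Trigram 3: (or cat that)
  Trigram 4: (cat that closed)
  Trigram 5: (that closed window)
  Trigram 6: (closed window mouse)
  Trigram 7: (window mouse inside)
  Trigram 8: (mouse inside fish)
Total word trigrams: 10 - 2 = 8

8


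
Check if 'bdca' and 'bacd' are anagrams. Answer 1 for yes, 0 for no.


Sort characters of 'bdca': 'abcd'
Sort characters of 'bacd': 'abcd'
Sorted forms match -> they ARE anagrams
Result: 1

1


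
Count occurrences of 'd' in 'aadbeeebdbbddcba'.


Scanning 'aadbeeebdbbddcba' for 'd':
  Position 2: 'd' -> MATCH (count: 1)
  Position 8: 'd' -> MATCH (count: 2)
  Position 11: 'd' -> MATCH (count: 3)
  Position 12: 'd' -> MATCH (count: 4)
Total occurrences of 'd': 4

4


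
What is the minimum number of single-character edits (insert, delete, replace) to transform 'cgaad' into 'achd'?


Building DP table for s1='cgaad' (len 5) and s2='achd' (len 4):
       a  c  h  d
    0  1  2  3  4
  c 1  1  1  2  3
  g 2  2  2  2  3
  a 3  2  3  3  3
  a 4  3  3  4  4
  d 5  4  4  4  4
Edit distance = dp[5][4] = 4

4


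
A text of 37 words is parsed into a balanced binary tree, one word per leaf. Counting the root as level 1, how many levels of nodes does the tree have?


In a balanced binary tree with n leaves the deepest leaf is ceil(log2(n)) edges below the root,
so counting node levels inclusive of root and leaves gives ceil(log2(n)) + 1 levels.
log2(37) = 5.2095
ceil(5.2095) = 6
levels = 6 + 1 = 7

7


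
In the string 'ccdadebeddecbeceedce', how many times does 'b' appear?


Scanning 'ccdadebeddecbeceedce' for 'b':
  Position 6: 'b' -> MATCH (count: 1)
  Position 12: 'b' -> MATCH (count: 2)
Total occurrences of 'b': 2

2


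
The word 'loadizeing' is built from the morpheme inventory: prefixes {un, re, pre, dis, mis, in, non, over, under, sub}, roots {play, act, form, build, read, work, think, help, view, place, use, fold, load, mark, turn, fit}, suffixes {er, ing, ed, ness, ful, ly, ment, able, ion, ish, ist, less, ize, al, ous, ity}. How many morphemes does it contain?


Segmenting 'loadizeing' against the inventory:
  'load' -> root (morpheme 1)
  'ize' -> suffix (morpheme 2)
  'ing' -> suffix (morpheme 3)
Total morphemes: 3

3


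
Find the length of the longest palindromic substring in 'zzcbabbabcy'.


Scanning 'zzcbabbabcy' for palindromic substrings.
Substring at positions 2-9: 'cbabbabc'.
Check: reverse('cbabbabc') = 'cbabbabc' -> palindrome confirmed.
Neighbouring characters ('z' / 'y') break symmetry, so it cannot extend further.
No longer palindromic substring exists; longest length = 8

8


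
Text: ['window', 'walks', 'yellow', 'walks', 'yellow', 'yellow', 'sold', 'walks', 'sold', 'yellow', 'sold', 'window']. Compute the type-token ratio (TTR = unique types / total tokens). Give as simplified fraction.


Tokens: 12
Unique types: ('sold', 'walks', 'window', 'yellow') = 4
TTR = 4/12
Simplify: divide both by 4 -> 1/3
TTR = 1/3

1/3


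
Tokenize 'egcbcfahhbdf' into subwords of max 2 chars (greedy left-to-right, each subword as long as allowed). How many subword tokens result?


'egcbcfahhbdf' has 12 characters.
Chunking with max size 2:
  Chunk 1: 'eg' (positions 0-1)
  Chunk 2: 'cb' (positions 2-3)
  Chunk 3: 'cf' (positions 4-5)
  Chunk 4: 'ah' (positions 6-7)
  Chunk 5: 'hb' (positions 8-9)
  Chunk 6: 'df' (positions 10-11)
Total chunks: ceil(12 / 2) = 6

6


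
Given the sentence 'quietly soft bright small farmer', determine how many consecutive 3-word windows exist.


Word trigrams from [5] words:
  Trigram 1: (quietly soft bright)
  Trigram 2: (soft bright small)
  Trigram 3: (bright small farmer)
Total word trigrams: 5 - 2 = 3

3


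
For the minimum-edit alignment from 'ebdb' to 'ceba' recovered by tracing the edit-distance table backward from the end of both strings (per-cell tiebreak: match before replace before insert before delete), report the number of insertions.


Edit distance = 3. Backtracking from cell (4, 4) with preference match > replace > insert > delete,
then listing the resulting alignment 'ebdb' -> 'ceba' left to right:
  Step 1: insert 'c' [insertion #1]
  Step 2: keep 'e'
  Step 3: keep 'b'
  Step 4: delete 'd'
  Step 5: replace b->a
Total insertions: 1

1


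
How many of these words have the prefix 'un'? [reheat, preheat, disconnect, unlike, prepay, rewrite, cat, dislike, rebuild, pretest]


Checking each word for prefix 'un':
  'reheat' -> no (count: 0)
  'preheat' -> no (count: 0)
  'disconnect' -> no (count: 0)
  'unlike' -> YES, starts with 'un' (count: 1)
  'prepay' -> no (count: 1)
  'rewrite' -> no (count: 1)
  'cat' -> no (count: 1)
  'dislike' -> no (count: 1)
  'rebuild' -> no (count: 1)
  'pretest' -> no (count: 1)
Total with prefix 'un': 1

1


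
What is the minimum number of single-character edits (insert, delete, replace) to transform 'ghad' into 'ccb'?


Building DP table for s1='ghad' (len 4) and s2='ccb' (len 3):
       c  c  b
    0  1  2  3
  g 1  1  2  3
  h 2  2  2  3
  a 3  3  3  3
  d 4  4  4  4
Edit distance = dp[4][3] = 4

4


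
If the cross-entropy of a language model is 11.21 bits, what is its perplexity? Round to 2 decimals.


Perplexity formula: PP = 2^H
H = 11.21
PP = 2^11.21
Decompose: 2^11.21 = 2^11 * 2^0.21
2^11 = 2048, 2^0.21 ~ 1.1566882
PP ~ 2048 * 1.1566882 = 2368.8974336
Rounded to 2 decimals: 2368.90

2368.90


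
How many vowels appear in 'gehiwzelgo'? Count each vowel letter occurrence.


Scanning each character of 'gehiwzelgo':
  Position 1: 'g' -> consonant (running count: 0)
  Position 2: 'e' -> vowel (running count: 1)
  Position 3: 'h' -> consonant (running count: 1)
  Position 4: 'i' -> vowel (running count: 2)
  Position 5: 'w' -> consonant (running count: 2)
  Position 6: 'z' -> consonant (running count: 2)
  Position 7: 'e' -> vowel (running count: 3)
  Position 8: 'l' -> consonant (running count: 3)
  Position 9: 'g' -> consonant (running count: 3)
  Position 10: 'o' -> vowel (running count: 4)
Total vowels: 4

4


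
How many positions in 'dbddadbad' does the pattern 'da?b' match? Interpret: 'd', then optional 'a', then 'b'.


Pattern: da?b means 'd', then optional 'a', then 'b'.
Scanning 'dbddadbad' position-by-position:
  Pos 0: window 'dbd' -> MATCH
  Pos 1: window 'bdd' -> no
  Pos 2: window 'dda' -> no
  Pos 3: window 'dad' -> no
  Pos 4: window 'adb' -> no
  Pos 5: window 'dba' -> MATCH
  Pos 6: window 'bad' -> no
  Pos 7: window 'ad' -> no
  Pos 8: window 'd' -> no
Total matches: 2

2


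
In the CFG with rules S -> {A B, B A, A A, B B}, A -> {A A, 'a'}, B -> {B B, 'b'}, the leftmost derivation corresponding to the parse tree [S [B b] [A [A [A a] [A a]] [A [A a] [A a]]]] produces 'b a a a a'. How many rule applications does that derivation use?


Every bracketed nonterminal node [X ...] in the tree is produced by exactly one rule application.
Reading the tree off as a leftmost derivation:
  Step 1: S  =>  B A   (applied S -> B A)
  Step 2: B A  =>  b A   (applied B -> b)
  Step 3: b A  =>  b A A   (applied A -> A A)
  Step 4: b A A  =>  b A A A   (applied A -> A A)
  Step 5: b A A A  =>  b a A A   (applied A -> a)
  Step 6: b a A A  =>  b a a A   (applied A -> a)
  Step 7: b a a A  =>  b a a A A   (applied A -> A A)
  Step 8: b a a A A  =>  b a a a A   (applied A -> a)
  Step 9: b a a a A  =>  b a a a a   (applied A -> a)
Final yield: b a a a a
Total rewrite steps: 9

9


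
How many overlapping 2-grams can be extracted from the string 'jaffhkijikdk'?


String 'jaffhkijikdk' has length L = 12.
Number of overlapping n-grams = L - n + 1
Substituting: 12 - 2 + 1 = 11

11


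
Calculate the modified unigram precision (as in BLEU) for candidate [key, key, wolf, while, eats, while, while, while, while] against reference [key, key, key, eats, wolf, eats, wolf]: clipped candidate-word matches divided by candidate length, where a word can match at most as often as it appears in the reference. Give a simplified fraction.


Reference word counts: {'eats': 2, 'key': 3, 'wolf': 2}
Checking each candidate word (with clipping):
  'key' -> in reference (ref count 3, used 1/3) -> match (matches: 1)
  'key' -> in reference (ref count 3, used 2/3) -> match (matches: 2)
  'wolf' -> in reference (ref count 2, used 1/2) -> match (matches: 3)
  'while' -> not in reference -> no match (matches: 3)
  'eats' -> in reference (ref count 2, used 1/2) -> match (matches: 4)
  'while' -> not in reference -> no match (matches: 4)
  'while' -> not in reference -> no match (matches: 4)
  'while' -> not in reference -> no match (matches: 4)
  'while' -> not in reference -> no match (matches: 4)
Clipped matches: 4, Candidate length: 9
Precision = 4/9

4/9


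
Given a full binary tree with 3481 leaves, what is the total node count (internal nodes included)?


Leaf nodes (terminals): 3481
Internal nodes = n - 1 = 3481 - 1 = 3480
Total = leaves + internal = 3481 + 3480 = 6961

6961


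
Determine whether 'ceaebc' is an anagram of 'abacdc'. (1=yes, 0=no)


Sort characters of 'ceaebc': 'abccee'
Sort characters of 'abacdc': 'aabccd'
Sorted forms differ -> they are NOT anagrams
Result: 0

0


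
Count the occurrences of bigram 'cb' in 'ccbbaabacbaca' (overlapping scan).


Scanning 'ccbbaabacbaca' for bigram 'cb':
  Position 0: 'cc' -> no
  Position 1: 'cb' -> MATCH
  Position 2: 'bb' -> no
  Position 3: 'ba' -> no
  Position 4: 'aa' -> no
  Position 5: 'ab' -> no
  Position 6: 'ba' -> no
  Position 7: 'ac' -> no
  Position 8: 'cb' -> MATCH
  Position 9: 'ba' -> no
  Position 10: 'ac' -> no
  Position 11: 'ca' -> no
Total matches: 2

2


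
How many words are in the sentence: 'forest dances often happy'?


Counting words by splitting on spaces:
  Word 1: 'forest'
  Word 2: 'dances'
  Word 3: 'often'
  Word 4: 'happy'
Total words: 4

4


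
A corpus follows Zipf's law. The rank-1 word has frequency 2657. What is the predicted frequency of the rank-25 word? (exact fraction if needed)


Zipf's law: freq(rank) = f1 / rank
f1 = 2657, rank = 25
freq = 2657 / 25
GCD(2657, 25) = 1
Simplified: 2657/25

2657/25


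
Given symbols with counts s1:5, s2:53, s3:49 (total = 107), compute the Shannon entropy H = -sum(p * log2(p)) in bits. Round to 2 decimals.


Computing entropy H = -sum(p_i * log2(p_i)):
  s1: p = 5/107 = 0.0467, -p*log2(p) = 0.2065
  s2: p = 53/107 = 0.4953, -p*log2(p) = 0.5020
  s3: p = 49/107 = 0.4579, -p*log2(p) = 0.5160
H = sum of terms = 1.2245
Rounded to 2 decimals: 1.22

1.22


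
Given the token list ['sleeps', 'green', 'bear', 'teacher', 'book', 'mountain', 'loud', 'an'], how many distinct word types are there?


Listing all tokens and tracking unique types:
  Token 1: 'sleeps' -> NEW (unique so far: 1)
  Token 2: 'green' -> NEW (unique so far: 2)
  Token 3: 'bear' -> NEW (unique so far: 3)
  Token 4: 'teacher' -> NEW (unique so far: 4)
  Token 5: 'book' -> NEW (unique so far: 5)
  Token 6: 'mountain' -> NEW (unique so far: 6)
  Token 7: 'loud' -> NEW (unique so far: 7)
  Token 8: 'an' -> NEW (unique so far: 8)
Unique types: ('an', 'bear', 'book', 'green', 'loud', 'mountain', 'sleeps', 'teacher')
Vocabulary size: 8

8


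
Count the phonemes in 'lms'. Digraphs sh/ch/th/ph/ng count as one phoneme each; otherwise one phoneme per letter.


Parsing 'lms' greedily, digraphs first:
  'l' -> consonant phoneme (phonemes so far: 1)
  'm' -> consonant phoneme (phonemes so far: 2)
  's' -> consonant phoneme (phonemes so far: 3)
Total phonemes: 3

3


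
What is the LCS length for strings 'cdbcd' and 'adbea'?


DP table for LCS of 'cdbcd' and 'adbea':
       a  d  b  e  a
    0  0  0  0  0  0
  c 0  0  0  0  0  0
  d 0  0  1  1  1  1
  b 0  0  1  2  2  2
  c 0  0  1  2  2  2
  d 0  0  1  2  2  2
LCS: 'db'
LCS length = 2

2


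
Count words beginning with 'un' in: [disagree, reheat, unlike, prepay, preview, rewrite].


Checking each word for prefix 'un':
  'disagree' -> no (count: 0)
  'reheat' -> no (count: 0)
  'unlike' -> YES, starts with 'un' (count: 1)
  'prepay' -> no (count: 1)
  'preview' -> no (count: 1)
  'rewrite' -> no (count: 1)
Total with prefix 'un': 1

1


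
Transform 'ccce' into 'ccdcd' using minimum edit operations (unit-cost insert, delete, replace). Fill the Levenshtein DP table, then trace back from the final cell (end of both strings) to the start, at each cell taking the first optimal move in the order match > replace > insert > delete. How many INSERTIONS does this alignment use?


Edit distance = 2. Backtracking from cell (4, 5) with preference match > replace > insert > delete,
then listing the resulting alignment 'ccce' -> 'ccdcd' left to right:
  Step 1: keep 'c'
  Step 2: keep 'c'
  Step 3: insert 'd' [insertion #1]
  Step 4: keep 'c'
  Step 5: replace e->d
Total insertions: 1

1


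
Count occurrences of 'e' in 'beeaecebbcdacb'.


Scanning 'beeaecebbcdacb' for 'e':
  Position 1: 'e' -> MATCH (count: 1)
  Position 2: 'e' -> MATCH (count: 2)
  Position 4: 'e' -> MATCH (count: 3)
  Position 6: 'e' -> MATCH (count: 4)
Total occurrences of 'e': 4

4


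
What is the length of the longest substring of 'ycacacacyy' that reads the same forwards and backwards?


Scanning 'ycacacacyy' for palindromic substrings.
Substring at positions 0-8: 'ycacacacy'.
Check: reverse('ycacacacy') = 'ycacacacy' -> palindrome confirmed.
Neighbouring characters ('-' / 'y') break symmetry, so it cannot extend further.
No longer palindromic substring exists; longest length = 9

9


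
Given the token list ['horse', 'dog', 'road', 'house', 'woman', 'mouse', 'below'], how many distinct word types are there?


Listing all tokens and tracking unique types:
  Token 1: 'horse' -> NEW (unique so far: 1)
  Token 2: 'dog' -> NEW (unique so far: 2)
  Token 3: 'road' -> NEW (unique so far: 3)
  Token 4: 'house' -> NEW (unique so far: 4)
  Token 5: 'woman' -> NEW (unique so far: 5)
  Token 6: 'mouse' -> NEW (unique so far: 6)
  Token 7: 'below' -> NEW (unique so far: 7)
Unique types: ('below', 'dog', 'horse', 'house', 'mouse', 'road', 'woman')
Vocabulary size: 7

7


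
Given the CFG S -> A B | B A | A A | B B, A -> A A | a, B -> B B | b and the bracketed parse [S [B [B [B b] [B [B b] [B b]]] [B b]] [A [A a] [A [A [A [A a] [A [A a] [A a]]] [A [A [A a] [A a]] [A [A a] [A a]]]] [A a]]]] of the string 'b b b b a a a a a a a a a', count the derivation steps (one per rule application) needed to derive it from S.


Every bracketed nonterminal node [X ...] in the tree is produced by exactly one rule application.
Reading the tree off as a leftmost derivation:
  Step 1: S  =>  B A   (applied S -> B A)
  Step 2: B A  =>  B B A   (applied B -> B B)
  Step 3: B B A  =>  B B B A   (applied B -> B B)
  Step 4: B B B A  =>  b B B A   (applied B -> b)
  Step 5: b B B A  =>  b B B B A   (applied B -> B B)
  Step 6: b B B B A  =>  b b B B A   (applied B -> b)
  Step 7: b b B B A  =>  b b b B A   (applied B -> b)
  Step 8: b b b B A  =>  b b b b A   (applied B -> b)
  Step 9: b b b b A  =>  b b b b A A   (applied A -> A A)
  Step 10: b b b b A A  =>  b b b b a A   (applied A -> a)
  Step 11: b b b b a A  =>  b b b b a A A   (applied A -> A A)
  Step 12: b b b b a A A  =>  b b b b a A A A   (applied A -> A A)
  Step 13: b b b b a A A A  =>  b b b b a A A A A   (applied A -> A A)
  Step 14: b b b b a A A A A  =>  b b b b a a A A A   (applied A -> a)
  Step 15: b b b b a a A A A  =>  b b b b a a A A A A   (applied A -> A A)
  Step 16: b b b b a a A A A A  =>  b b b b a a a A A A   (applied A -> a)
  Step 17: b b b b a a a A A A  =>  b b b b a a a a A A   (applied A -> a)
  Step 18: b b b b a a a a A A  =>  b b b b a a a a A A A   (applied A -> A A)
  Step 19: b b b b a a a a A A A  =>  b b b b a a a a A A A A   (applied A -> A A)
  Step 20: b b b b a a a a A A A A  =>  b b b b a a a a a A A A   (applied A -> a)
  Step 21: b b b b a a a a a A A A  =>  b b b b a a a a a a A A   (applied A -> a)
  Step 22: b b b b a a a a a a A A  =>  b b b b a a a a a a A A A   (applied A -> A A)
  Step 23: b b b b a a a a a a A A A  =>  b b b b a a a a a a a A A   (applied A -> a)
  Step 24: b b b b a a a a a a a A A  =>  b b b b a a a a a a a a A   (applied A -> a)
  Step 25: b b b b a a a a a a a a A  =>  b b b b a a a a a a a a a   (applied A -> a)
Final yield: b b b b a a a a a a a a a
Total rewrite steps: 25

25


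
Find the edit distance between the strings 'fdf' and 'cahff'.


Building DP table for s1='fdf' (len 3) and s2='cahff' (len 5):
       c  a  h  f  f
    0  1  2  3  4  5
  f 1  1  2  3  3  4
  d 2  2  2  3  4  4
  f 3  3  3  3  3  4
Edit distance = dp[3][5] = 4

4


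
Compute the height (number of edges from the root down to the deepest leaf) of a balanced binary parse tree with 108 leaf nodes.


In a balanced binary tree with n leaves the deepest leaf is ceil(log2(n)) edges below the root.
log2(108) = 6.7549
ceil(6.7549) = 7
height (edges) = 7

7


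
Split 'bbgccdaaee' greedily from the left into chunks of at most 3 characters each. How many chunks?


'bbgccdaaee' has 10 characters.
Chunking with max size 3:
  Chunk 1: 'bbg' (positions 0-2)
  Chunk 2: 'ccd' (positions 3-5)
  Chunk 3: 'aae' (positions 6-8)
  Chunk 4: 'e' (positions 9-9)
Total chunks: ceil(10 / 3) = 4

4


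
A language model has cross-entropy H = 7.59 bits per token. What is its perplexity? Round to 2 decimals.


Perplexity formula: PP = 2^H
H = 7.59
PP = 2^7.59
Decompose: 2^7.59 = 2^7 * 2^0.59
2^7 = 128, 2^0.59 ~ 1.5052467
PP ~ 128 * 1.5052467 = 192.6715776
Rounded to 2 decimals: 192.67

192.67


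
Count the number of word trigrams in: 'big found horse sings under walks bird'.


Word trigrams from [7] words:
  Trigram 1: (big found horse)
  Trigram 2: (found horse sings)
  Trigram 3: (horse sings under)
  Trigram 4: (sings under walks)
  Trigram 5: (under walks bird)
Total word trigrams: 7 - 2 = 5

5


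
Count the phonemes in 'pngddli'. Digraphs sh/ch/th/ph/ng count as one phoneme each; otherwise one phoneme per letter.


Parsing 'pngddli' greedily, digraphs first:
  'p' -> consonant phoneme (phonemes so far: 1)
  'ng' -> digraph (1 consonant phoneme) (phonemes so far: 2)
  'd' -> consonant phoneme (phonemes so far: 3)
  'd' -> consonant phoneme (phonemes so far: 4)
  'l' -> consonant phoneme (phonemes so far: 5)
  'i' -> vowel phoneme (phonemes so far: 6)
Total phonemes: 6

6


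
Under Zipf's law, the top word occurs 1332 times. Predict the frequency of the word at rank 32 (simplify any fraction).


Zipf's law: freq(rank) = f1 / rank
f1 = 1332, rank = 32
freq = 1332 / 32
GCD(1332, 32) = 4
Simplified: 333/8

333/8


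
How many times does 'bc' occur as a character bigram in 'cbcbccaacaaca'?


Scanning 'cbcbccaacaaca' for bigram 'bc':
  Position 0: 'cb' -> no
  Position 1: 'bc' -> MATCH
  Position 2: 'cb' -> no
  Position 3: 'bc' -> MATCH
  Position 4: 'cc' -> no
  Position 5: 'ca' -> no
  Position 6: 'aa' -> no
  Position 7: 'ac' -> no
  Position 8: 'ca' -> no
  Position 9: 'aa' -> no
  Position 10: 'ac' -> no
  Position 11: 'ca' -> no
Total matches: 2

2


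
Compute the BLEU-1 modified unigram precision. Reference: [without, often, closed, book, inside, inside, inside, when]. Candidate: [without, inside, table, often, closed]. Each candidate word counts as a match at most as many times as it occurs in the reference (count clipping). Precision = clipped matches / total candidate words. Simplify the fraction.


Reference word counts: {'book': 1, 'closed': 1, 'inside': 3, 'often': 1, 'when': 1, 'without': 1}
Checking each candidate word (with clipping):
  'without' -> in reference (ref count 1, used 1/1) -> match (matches: 1)
  'inside' -> in reference (ref count 3, used 1/3) -> match (matches: 2)
  'table' -> not in reference -> no match (matches: 2)
  'often' -> in reference (ref count 1, used 1/1) -> match (matches: 3)
  'closed' -> in reference (ref count 1, used 1/1) -> match (matches: 4)
Clipped matches: 4, Candidate length: 5
Precision = 4/5

4/5


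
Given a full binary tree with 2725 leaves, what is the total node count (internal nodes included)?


Leaf nodes (terminals): 2725
Internal nodes = n - 1 = 2725 - 1 = 2724
Total = leaves + internal = 2725 + 2724 = 5449

5449


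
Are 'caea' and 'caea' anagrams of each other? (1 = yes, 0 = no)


Sort characters of 'caea': 'aace'
Sort characters of 'caea': 'aace'
Sorted forms match -> they ARE anagrams
Result: 1

1


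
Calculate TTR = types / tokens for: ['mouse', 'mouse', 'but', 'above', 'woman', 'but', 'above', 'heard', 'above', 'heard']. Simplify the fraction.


Tokens: 10
Unique types: ('above', 'but', 'heard', 'mouse', 'woman') = 5
TTR = 5/10
Simplify: divide both by 5 -> 1/2
TTR = 1/2

1/2


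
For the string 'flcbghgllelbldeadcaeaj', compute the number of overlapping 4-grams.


String 'flcbghgllelbldeadcaeaj' has length L = 22.
Number of overlapping n-grams = L - n + 1
Substituting: 22 - 4 + 1 = 19

19


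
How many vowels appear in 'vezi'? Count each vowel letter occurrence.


Scanning each character of 'vezi':
  Position 1: 'v' -> consonant (running count: 0)
  Position 2: 'e' -> vowel (running count: 1)
  Position 3: 'z' -> consonant (running count: 1)
  Position 4: 'i' -> vowel (running count: 2)
Total vowels: 2

2


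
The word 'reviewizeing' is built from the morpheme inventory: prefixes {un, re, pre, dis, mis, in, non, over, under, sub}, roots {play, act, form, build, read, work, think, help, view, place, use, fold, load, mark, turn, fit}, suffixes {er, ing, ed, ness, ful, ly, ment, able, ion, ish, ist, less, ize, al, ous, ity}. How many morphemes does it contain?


Segmenting 'reviewizeing' against the inventory:
  're' -> prefix (morpheme 1)
  'view' -> root (morpheme 2)
  'ize' -> suffix (morpheme 3)
  'ing' -> suffix (morpheme 4)
Total morphemes: 4

4


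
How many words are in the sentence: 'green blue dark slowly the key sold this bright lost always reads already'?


Counting words by splitting on spaces:
  Word 1: 'green'
  Word 2: 'blue'
  Word 3: 'dark'
  Word 4: 'slowly'
  Word 5: 'the'
  Word 6: 'key'
  Word 7: 'sold'
  Word 8: 'this'
  Word 9: 'bright'
  Word 10: 'lost'
  Word 11: 'always'
  Word 12: 'reads'
  Word 13: 'already'
Total words: 13

13


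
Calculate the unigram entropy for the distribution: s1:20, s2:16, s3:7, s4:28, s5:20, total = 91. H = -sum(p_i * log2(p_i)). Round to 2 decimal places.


Computing entropy H = -sum(p_i * log2(p_i)):
  s1: p = 20/91 = 0.2198, -p*log2(p) = 0.4804
  s2: p = 16/91 = 0.1758, -p*log2(p) = 0.4409
  s3: p = 7/91 = 0.0769, -p*log2(p) = 0.2846
  s4: p = 28/91 = 0.3077, -p*log2(p) = 0.5232
  s5: p = 20/91 = 0.2198, -p*log2(p) = 0.4804
H = sum of terms = 2.2095
Rounded to 2 decimals: 2.21

2.21


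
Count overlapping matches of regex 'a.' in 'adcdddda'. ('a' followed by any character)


Pattern: a. means 'a' followed by any character.
Scanning 'adcdddda' position-by-position:
  Pos 0: window 'ad' -> MATCH
  Pos 1: window 'dc' -> no
  Pos 2: window 'cd' -> no
  Pos 3: window 'dd' -> no
  Pos 4: window 'dd' -> no
  Pos 5: window 'dd' -> no
  Pos 6: window 'da' -> no
  Pos 7: window 'a' -> no
Total matches: 1

1


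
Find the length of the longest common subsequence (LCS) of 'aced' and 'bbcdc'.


DP table for LCS of 'aced' and 'bbcdc':
       b  b  c  d  c
    0  0  0  0  0  0
  a 0  0  0  0  0  0
  c 0  0  0  1  1  1
  e 0  0  0  1  1  1
  d 0  0  0  1  2  2
LCS: 'cd'
LCS length = 2

2


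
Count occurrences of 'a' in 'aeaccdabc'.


Scanning 'aeaccdabc' for 'a':
  Position 0: 'a' -> MATCH (count: 1)
  Position 2: 'a' -> MATCH (count: 2)
  Position 6: 'a' -> MATCH (count: 3)
Total occurrences of 'a': 3

3


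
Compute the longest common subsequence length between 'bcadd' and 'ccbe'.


DP table for LCS of 'bcadd' and 'ccbe':
       c  c  b  e
    0  0  0  0  0
  b 0  0  0  1  1
  c 0  1  1  1  1
  a 0  1  1  1  1
  d 0  1  1  1  1
  d 0  1  1  1  1
LCS: 'b'
LCS length = 1

1


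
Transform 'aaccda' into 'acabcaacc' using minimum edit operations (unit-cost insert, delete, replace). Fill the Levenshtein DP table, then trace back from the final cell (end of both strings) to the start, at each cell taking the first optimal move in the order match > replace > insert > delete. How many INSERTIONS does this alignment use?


Edit distance = 5. Backtracking from cell (6, 9) with preference match > replace > insert > delete,
then listing the resulting alignment 'aaccda' -> 'acabcaacc' left to right:
  Step 1: keep 'a'
  Step 2: insert 'c' [insertion #1]
  Step 3: keep 'a'
  Step 4: replace c->b
  Step 5: keep 'c'
  Step 6: replace d->a
  Step 7: keep 'a'
  Step 8: insert 'c' [insertion #2]
  Step 9: insert 'c' [insertion #3]
Total insertions: 3

3


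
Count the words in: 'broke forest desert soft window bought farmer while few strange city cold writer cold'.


Counting words by splitting on spaces:
  Word 1: 'broke'
  Word 2: 'forest'
  Word 3: 'desert'
  Word 4: 'soft'
  Word 5: 'window'
  Word 6: 'bought'
  Word 7: 'farmer'
  Word 8: 'while'
  Word 9: 'few'
  Word 10: 'strange'
  Word 11: 'city'
  Word 12: 'cold'
  Word 13: 'writer'
  Word 14: 'cold'
Total words: 14

14


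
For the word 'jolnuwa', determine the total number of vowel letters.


Scanning each character of 'jolnuwa':
  Position 1: 'j' -> consonant (running count: 0)
  Position 2: 'o' -> vowel (running count: 1)
  Position 3: 'l' -> consonant (running count: 1)
  Position 4: 'n' -> consonant (running count: 1)
  Position 5: 'u' -> vowel (running count: 2)
  Position 6: 'w' -> consonant (running count: 2)
  Position 7: 'a' -> vowel (running count: 3)
Total vowels: 3

3


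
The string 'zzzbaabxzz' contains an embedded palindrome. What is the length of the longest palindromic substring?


Scanning 'zzzbaabxzz' for palindromic substrings.
Substring at positions 3-6: 'baab'.
Check: reverse('baab') = 'baab' -> palindrome confirmed.
Neighbouring characters ('z' / 'x') break symmetry, so it cannot extend further.
No longer palindromic substring exists; longest length = 4

4


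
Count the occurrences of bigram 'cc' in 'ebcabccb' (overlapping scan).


Scanning 'ebcabccb' for bigram 'cc':
  Position 0: 'eb' -> no
  Position 1: 'bc' -> no
  Position 2: 'ca' -> no
  Position 3: 'ab' -> no
  Position 4: 'bc' -> no
  Position 5: 'cc' -> MATCH
  Position 6: 'cb' -> no
Total matches: 1

1


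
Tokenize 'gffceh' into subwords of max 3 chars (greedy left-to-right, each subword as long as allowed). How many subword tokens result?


'gffceh' has 6 characters.
Chunking with max size 3:
  Chunk 1: 'gff' (positions 0-2)
  Chunk 2: 'ceh' (positions 3-5)
Total chunks: ceil(6 / 3) = 2

2


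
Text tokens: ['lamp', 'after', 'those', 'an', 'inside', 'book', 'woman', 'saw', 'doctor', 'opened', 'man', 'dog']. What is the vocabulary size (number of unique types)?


Listing all tokens and tracking unique types:
  Token 1: 'lamp' -> NEW (unique so far: 1)
  Token 2: 'after' -> NEW (unique so far: 2)
  Token 3: 'those' -> NEW (unique so far: 3)
  Token 4: 'an' -> NEW (unique so far: 4)
  Token 5: 'inside' -> NEW (unique so far: 5)
  Token 6: 'book' -> NEW (unique so far: 6)
  Token 7: 'woman' -> NEW (unique so far: 7)
  Token 8: 'saw' -> NEW (unique so far: 8)
  Token 9: 'doctor' -> NEW (unique so far: 9)
  Token 10: 'opened' -> NEW (unique so far: 10)
  Token 11: 'man' -> NEW (unique so far: 11)
  Token 12: 'dog' -> NEW (unique so far: 12)
Unique types: ('after', 'an', 'book', 'doctor', 'dog', 'inside', 'lamp', 'man', 'opened', 'saw', 'those', 'woman')
Vocabulary size: 12

12


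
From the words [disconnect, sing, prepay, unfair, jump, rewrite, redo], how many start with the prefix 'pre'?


Checking each word for prefix 'pre':
  'disconnect' -> no (count: 0)
  'sing' -> no (count: 0)
  'prepay' -> YES, starts with 'pre' (count: 1)
  'unfair' -> no (count: 1)
  'jump' -> no (count: 1)
  'rewrite' -> no (count: 1)
  'redo' -> no (count: 1)
Total with prefix 'pre': 1

1


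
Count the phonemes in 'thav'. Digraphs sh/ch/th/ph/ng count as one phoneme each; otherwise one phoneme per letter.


Parsing 'thav' greedily, digraphs first:
  'th' -> digraph (1 consonant phoneme) (phonemes so far: 1)
  'a' -> vowel phoneme (phonemes so far: 2)
  'v' -> consonant phoneme (phonemes so far: 3)
Total phonemes: 3

3


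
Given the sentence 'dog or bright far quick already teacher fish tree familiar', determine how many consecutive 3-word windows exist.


Word trigrams from [10] words:
  Trigram 1: (dog or bright)
  Trigram 2: (or bright far)
  Trigram 3: (bright far quick)
  Trigram 4: (far quick already)
  Trigram 5: (quick already teacher)
  Trigram 6: (already teacher fish)
  Trigram 7: (teacher fish tree)
  Trigram 8: (fish tree familiar)
Total word trigrams: 10 - 2 = 8

8


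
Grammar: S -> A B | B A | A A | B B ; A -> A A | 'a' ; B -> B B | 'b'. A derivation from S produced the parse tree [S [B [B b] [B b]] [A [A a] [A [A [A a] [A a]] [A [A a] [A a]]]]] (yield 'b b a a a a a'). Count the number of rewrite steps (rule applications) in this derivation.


Every bracketed nonterminal node [X ...] in the tree is produced by exactly one rule application.
Reading the tree off as a leftmost derivation:
  Step 1: S  =>  B A   (applied S -> B A)
  Step 2: B A  =>  B B A   (applied B -> B B)
  Step 3: B B A  =>  b B A   (applied B -> b)
  Step 4: b B A  =>  b b A   (applied B -> b)
  Step 5: b b A  =>  b b A A   (applied A -> A A)
  Step 6: b b A A  =>  b b a A   (applied A -> a)
  Step 7: b b a A  =>  b b a A A   (applied A -> A A)
  Step 8: b b a A A  =>  b b a A A A   (applied A -> A A)
  Step 9: b b a A A A  =>  b b a a A A   (applied A -> a)
  Step 10: b b a a A A  =>  b b a a a A   (applied A -> a)
  Step 11: b b a a a A  =>  b b a a a A A   (applied A -> A A)
  Step 12: b b a a a A A  =>  b b a a a a A   (applied A -> a)
  Step 13: b b a a a a A  =>  b b a a a a a   (applied A -> a)
Final yield: b b a a a a a
Total rewrite steps: 13

13


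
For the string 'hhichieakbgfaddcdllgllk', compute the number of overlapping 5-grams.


String 'hhichieakbgfaddcdllgllk' has length L = 23.
Number of overlapping n-grams = L - n + 1
Substituting: 23 - 5 + 1 = 19

19


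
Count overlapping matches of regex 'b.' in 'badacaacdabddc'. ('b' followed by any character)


Pattern: b. means 'b' followed by any character.
Scanning 'badacaacdabddc' position-by-position:
  Pos 0: window 'ba' -> MATCH
  Pos 1: window 'ad' -> no
  Pos 2: window 'da' -> no
  Pos 3: window 'ac' -> no
  Pos 4: window 'ca' -> no
  Pos 5: window 'aa' -> no
  Pos 6: window 'ac' -> no
  Pos 7: window 'cd' -> no
  Pos 8: window 'da' -> no
  Pos 9: window 'ab' -> no
  Pos 10: window 'bd' -> MATCH
  Pos 11: window 'dd' -> no
  Pos 12: window 'dc' -> no
  Pos 13: window 'c' -> no
Total matches: 2

2


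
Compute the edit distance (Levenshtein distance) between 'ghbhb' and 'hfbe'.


Building DP table for s1='ghbhb' (len 5) and s2='hfbe' (len 4):
       h  f  b  e
    0  1  2  3  4
  g 1  1  2  3  4
  h 2  1  2  3  4
  b 3  2  2  2  3
  h 4  3  3  3  3
  b 5  4  4  3  4
Edit distance = dp[5][4] = 4

4


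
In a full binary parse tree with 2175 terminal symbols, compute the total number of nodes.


Leaf nodes (terminals): 2175
Internal nodes = n - 1 = 2175 - 1 = 2174
Total = leaves + internal = 2175 + 2174 = 4349

4349


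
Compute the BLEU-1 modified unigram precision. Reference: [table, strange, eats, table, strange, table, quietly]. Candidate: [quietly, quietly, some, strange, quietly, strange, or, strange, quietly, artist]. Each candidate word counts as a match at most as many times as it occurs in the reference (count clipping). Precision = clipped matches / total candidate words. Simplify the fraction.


Reference word counts: {'eats': 1, 'quietly': 1, 'strange': 2, 'table': 3}
Checking each candidate word (with clipping):
  'quietly' -> in reference (ref count 1, used 1/1) -> match (matches: 1)
  'quietly' -> ref count 1 already used up (1/1) -> clipped, no match (matches: 1)
  'some' -> not in reference -> no match (matches: 1)
  'strange' -> in reference (ref count 2, used 1/2) -> match (matches: 2)
  'quietly' -> ref count 1 already used up (1/1) -> clipped, no match (matches: 2)
  'strange' -> in reference (ref count 2, used 2/2) -> match (matches: 3)
  'or' -> not in reference -> no match (matches: 3)
  'strange' -> ref count 2 already used up (2/2) -> clipped, no match (matches: 3)
  'quietly' -> ref count 1 already used up (1/1) -> clipped, no match (matches: 3)
  'artist' -> not in reference -> no match (matches: 3)
Clipped matches: 3, Candidate length: 10
Precision = 3/10

3/10


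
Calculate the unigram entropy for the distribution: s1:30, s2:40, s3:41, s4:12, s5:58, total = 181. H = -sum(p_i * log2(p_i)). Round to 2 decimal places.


Computing entropy H = -sum(p_i * log2(p_i)):
  s1: p = 30/181 = 0.1657, -p*log2(p) = 0.4298
  s2: p = 40/181 = 0.2210, -p*log2(p) = 0.4813
  s3: p = 41/181 = 0.2265, -p*log2(p) = 0.4853
  s4: p = 12/181 = 0.0663, -p*log2(p) = 0.2596
  s5: p = 58/181 = 0.3204, -p*log2(p) = 0.5261
H = sum of terms = 2.1821
Rounded to 2 decimals: 2.18

2.18


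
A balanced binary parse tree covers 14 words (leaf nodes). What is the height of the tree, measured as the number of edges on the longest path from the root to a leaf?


In a balanced binary tree with n leaves the deepest leaf is ceil(log2(n)) edges below the root.
log2(14) = 3.8074
ceil(3.8074) = 4
height (edges) = 4

4


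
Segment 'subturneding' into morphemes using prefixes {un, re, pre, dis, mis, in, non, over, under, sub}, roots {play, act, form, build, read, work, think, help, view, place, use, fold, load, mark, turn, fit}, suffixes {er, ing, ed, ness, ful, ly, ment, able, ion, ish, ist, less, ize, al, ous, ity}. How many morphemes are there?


Segmenting 'subturneding' against the inventory:
  'sub' -> prefix (morpheme 1)
  'turn' -> root (morpheme 2)
  'ed' -> suffix (morpheme 3)
  'ing' -> suffix (morpheme 4)
Total morphemes: 4

4


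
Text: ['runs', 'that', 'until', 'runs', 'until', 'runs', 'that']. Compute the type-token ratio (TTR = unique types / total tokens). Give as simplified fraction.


Tokens: 7
Unique types: ('runs', 'that', 'until') = 3
TTR = 3/7
Already in lowest terms.

3/7


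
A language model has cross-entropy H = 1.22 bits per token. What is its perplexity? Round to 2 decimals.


Perplexity formula: PP = 2^H
H = 1.22
PP = 2^1.22
Decompose: 2^1.22 = 2^1 * 2^0.22
2^1 = 2, 2^0.22 ~ 1.1647336
PP ~ 2 * 1.1647336 = 2.3294672
Rounded to 2 decimals: 2.33

2.33


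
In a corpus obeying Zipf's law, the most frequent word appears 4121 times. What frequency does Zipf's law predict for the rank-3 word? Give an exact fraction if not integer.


Zipf's law: freq(rank) = f1 / rank
f1 = 4121, rank = 3
freq = 4121 / 3
GCD(4121, 3) = 1
Simplified: 4121/3

4121/3


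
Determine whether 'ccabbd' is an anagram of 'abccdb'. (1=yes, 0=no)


Sort characters of 'ccabbd': 'abbccd'
Sort characters of 'abccdb': 'abbccd'
Sorted forms match -> they ARE anagrams
Result: 1

1


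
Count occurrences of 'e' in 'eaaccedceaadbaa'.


Scanning 'eaaccedceaadbaa' for 'e':
  Position 0: 'e' -> MATCH (count: 1)
  Position 5: 'e' -> MATCH (count: 2)
  Position 8: 'e' -> MATCH (count: 3)
Total occurrences of 'e': 3

3


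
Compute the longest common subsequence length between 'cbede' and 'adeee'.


DP table for LCS of 'cbede' and 'adeee':
       a  d  e  e  e
    0  0  0  0  0  0
  c 0  0  0  0  0  0
  b 0  0  0  0  0  0
  e 0  0  0  1  1  1
  d 0  0  1  1  1  1
  e 0  0  1  2  2  2
LCS: 'ee'
LCS length = 2

2


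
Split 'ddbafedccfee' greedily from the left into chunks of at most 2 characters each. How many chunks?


'ddbafedccfee' has 12 characters.
Chunking with max size 2:
  Chunk 1: 'dd' (positions 0-1)
  Chunk 2: 'ba' (positions 2-3)
  Chunk 3: 'fe' (positions 4-5)
  Chunk 4: 'dc' (positions 6-7)
  Chunk 5: 'cf' (positions 8-9)
  Chunk 6: 'ee' (positions 10-11)
Total chunks: ceil(12 / 2) = 6

6


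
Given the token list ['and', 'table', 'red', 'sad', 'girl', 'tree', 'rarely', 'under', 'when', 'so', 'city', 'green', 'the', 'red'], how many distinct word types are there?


Listing all tokens and tracking unique types:
  Token 1: 'and' -> NEW (unique so far: 1)
  Token 2: 'table' -> NEW (unique so far: 2)
  Token 3: 'red' -> NEW (unique so far: 3)
  Token 4: 'sad' -> NEW (unique so far: 4)
  Token 5: 'girl' -> NEW (unique so far: 5)
  Token 6: 'tree' -> NEW (unique so far: 6)
  Token 7: 'rarely' -> NEW (unique so far: 7)
  Token 8: 'under' -> NEW (unique so far: 8)
  Token 9: 'when' -> NEW (unique so far: 9)
  Token 10: 'so' -> NEW (unique so far: 10)
  Token 11: 'city' -> NEW (unique so far: 11)
  Token 12: 'green' -> NEW (unique so far: 12)
  Token 13: 'the' -> NEW (unique so far: 13)
  Token 14: 'red' -> duplicate (unique so far: 13)
Unique types: ('and', 'city', 'girl', 'green', 'rarely', 'red', 'sad', 'so', 'table', 'the', 'tree', 'under', 'when')
Vocabulary size: 13

13
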